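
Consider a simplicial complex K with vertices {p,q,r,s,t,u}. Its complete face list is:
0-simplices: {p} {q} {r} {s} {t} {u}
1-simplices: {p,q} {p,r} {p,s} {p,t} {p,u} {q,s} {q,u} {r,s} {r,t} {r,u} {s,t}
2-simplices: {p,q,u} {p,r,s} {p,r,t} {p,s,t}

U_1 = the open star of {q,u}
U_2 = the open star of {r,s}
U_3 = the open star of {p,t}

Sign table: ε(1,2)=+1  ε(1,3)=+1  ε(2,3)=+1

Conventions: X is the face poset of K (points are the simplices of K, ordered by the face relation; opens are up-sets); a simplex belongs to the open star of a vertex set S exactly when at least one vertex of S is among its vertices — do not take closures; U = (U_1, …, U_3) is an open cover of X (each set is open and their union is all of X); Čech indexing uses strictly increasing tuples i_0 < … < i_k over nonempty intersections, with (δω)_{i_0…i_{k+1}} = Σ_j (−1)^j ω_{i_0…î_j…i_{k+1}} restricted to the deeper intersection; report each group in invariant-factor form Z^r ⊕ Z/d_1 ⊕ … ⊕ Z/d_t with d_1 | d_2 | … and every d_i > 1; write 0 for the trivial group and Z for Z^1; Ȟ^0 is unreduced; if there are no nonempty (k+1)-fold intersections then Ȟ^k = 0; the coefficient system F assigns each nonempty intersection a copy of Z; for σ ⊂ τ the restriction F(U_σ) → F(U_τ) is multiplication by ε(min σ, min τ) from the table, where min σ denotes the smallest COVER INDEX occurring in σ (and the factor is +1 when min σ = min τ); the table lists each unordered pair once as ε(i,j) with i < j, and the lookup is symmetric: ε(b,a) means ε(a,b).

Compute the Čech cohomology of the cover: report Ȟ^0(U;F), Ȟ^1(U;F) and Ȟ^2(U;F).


Ȟ^0 ≅ Z,  Ȟ^1 ≅ Z,  Ȟ^2 ≅ 0

nerve of the cover:
  U1={{q},{u},{p,q},{p,u},{q,s},{q,u},{r,u},{p,q,u}} U2={{r},{s},{p,r},{p,s},{q,s},{r,s},{r,t},{r,u},{s,t},{p,r,s},{p,r,t},{p,s,t}} U3={{p},{t},{p,q},{p,r},{p,s},{p,t},{p,u},{r,t},{s,t},{p,q,u},{p,r,s},{p,r,t},{p,s,t}}
  U12={{q,s},{r,u}} U13={{p,q},{p,u},{p,q,u}} U23={{p,r},{p,s},{r,t},{s,t},{p,r,s},{p,r,t},{p,s,t}}
C dims 3,3; δ0: rk 2, SNF 1^2
Ȟ^0 = (3 − 2) − 0 = 1, so Ȟ^0 ≅ Z
Ȟ^1 = (3 − 0) − 2 = 1, so Ȟ^1 ≅ Z
Ȟ^2 = (0 − 0) − 0 = 0, so Ȟ^2 ≅ 0


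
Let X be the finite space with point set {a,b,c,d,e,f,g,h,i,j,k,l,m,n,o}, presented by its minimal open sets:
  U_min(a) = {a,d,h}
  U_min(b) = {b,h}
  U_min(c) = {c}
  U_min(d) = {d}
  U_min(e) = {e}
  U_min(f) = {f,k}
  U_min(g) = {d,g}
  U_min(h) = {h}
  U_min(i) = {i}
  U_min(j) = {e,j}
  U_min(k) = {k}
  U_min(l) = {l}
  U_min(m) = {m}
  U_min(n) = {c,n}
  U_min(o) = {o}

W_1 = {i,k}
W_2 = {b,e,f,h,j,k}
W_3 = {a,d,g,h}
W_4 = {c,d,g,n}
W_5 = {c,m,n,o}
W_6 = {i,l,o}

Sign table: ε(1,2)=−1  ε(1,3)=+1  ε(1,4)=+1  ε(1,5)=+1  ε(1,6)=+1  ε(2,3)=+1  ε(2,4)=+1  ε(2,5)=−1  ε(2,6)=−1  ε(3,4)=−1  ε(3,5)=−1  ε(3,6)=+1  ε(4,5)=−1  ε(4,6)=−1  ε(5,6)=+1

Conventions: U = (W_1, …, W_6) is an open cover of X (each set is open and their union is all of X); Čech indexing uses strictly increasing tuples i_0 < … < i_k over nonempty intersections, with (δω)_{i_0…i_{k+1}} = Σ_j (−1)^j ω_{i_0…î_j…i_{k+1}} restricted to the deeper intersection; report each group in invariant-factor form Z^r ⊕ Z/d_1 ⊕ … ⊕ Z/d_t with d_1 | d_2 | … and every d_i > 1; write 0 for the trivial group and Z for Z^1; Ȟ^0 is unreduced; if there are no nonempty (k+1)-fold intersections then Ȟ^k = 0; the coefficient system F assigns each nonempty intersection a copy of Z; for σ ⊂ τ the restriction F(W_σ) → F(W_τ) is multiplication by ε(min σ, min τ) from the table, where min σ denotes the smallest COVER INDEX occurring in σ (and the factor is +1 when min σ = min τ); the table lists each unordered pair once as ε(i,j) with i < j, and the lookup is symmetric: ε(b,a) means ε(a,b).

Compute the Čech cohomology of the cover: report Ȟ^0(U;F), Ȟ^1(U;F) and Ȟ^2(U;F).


nerve of the cover:
  W12={k} W16={i} W23={h} W34={d,g} W45={c,n} W56={o}
C dims 6,6; δ0: rk 6, SNF 1^5·2
Ȟ^0 = (6 − 6) − 0 = 0, so Ȟ^0 ≅ 0
Ȟ^1 = (6 − 0) − 6 = 0 plus torsion [2], so Ȟ^1 ≅ Z/2
Ȟ^2 = (0 − 0) − 0 = 0, so Ȟ^2 ≅ 0

Ȟ^0 ≅ 0; Ȟ^1 ≅ Z/2; Ȟ^2 ≅ 0


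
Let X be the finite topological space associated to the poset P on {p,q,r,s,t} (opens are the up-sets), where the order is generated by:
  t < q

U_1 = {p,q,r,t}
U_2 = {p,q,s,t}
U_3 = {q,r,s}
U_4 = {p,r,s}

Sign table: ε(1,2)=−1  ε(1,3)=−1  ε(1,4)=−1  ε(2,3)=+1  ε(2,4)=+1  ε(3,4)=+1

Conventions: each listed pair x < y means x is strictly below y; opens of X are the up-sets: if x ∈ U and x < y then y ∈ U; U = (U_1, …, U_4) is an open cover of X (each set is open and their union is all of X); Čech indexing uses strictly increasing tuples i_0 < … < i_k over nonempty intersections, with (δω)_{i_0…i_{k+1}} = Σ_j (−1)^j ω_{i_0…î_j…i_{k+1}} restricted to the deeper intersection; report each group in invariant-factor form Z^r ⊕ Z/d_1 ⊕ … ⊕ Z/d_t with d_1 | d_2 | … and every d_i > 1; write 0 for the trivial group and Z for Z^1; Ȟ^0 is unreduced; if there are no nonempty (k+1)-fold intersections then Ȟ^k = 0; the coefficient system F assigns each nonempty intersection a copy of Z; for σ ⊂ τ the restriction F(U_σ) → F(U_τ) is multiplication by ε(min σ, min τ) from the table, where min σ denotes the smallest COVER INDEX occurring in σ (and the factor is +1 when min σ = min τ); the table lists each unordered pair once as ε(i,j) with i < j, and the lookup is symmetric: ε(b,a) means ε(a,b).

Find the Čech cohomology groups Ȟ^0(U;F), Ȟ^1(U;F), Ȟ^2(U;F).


intersection data:
  U12={p,q,t} U13={q,r} U14={p,r} U23={q,s} U24={p,s} U34={r,s}
  U123={q} U124={p} U134={r} U234={s}
C dims 4,6,4; δ0: rk 3, SNF 1^3; δ1: rk 3, SNF 1^3
Ȟ^0 = (4 − 3) − 0 = 1, so Ȟ^0 ≅ Z
Ȟ^1 = (6 − 3) − 3 = 0, so Ȟ^1 ≅ 0
Ȟ^2 = (4 − 0) − 3 = 1, so Ȟ^2 ≅ Z

Ȟ^0 ≅ Z, Ȟ^1 ≅ 0, Ȟ^2 ≅ Z


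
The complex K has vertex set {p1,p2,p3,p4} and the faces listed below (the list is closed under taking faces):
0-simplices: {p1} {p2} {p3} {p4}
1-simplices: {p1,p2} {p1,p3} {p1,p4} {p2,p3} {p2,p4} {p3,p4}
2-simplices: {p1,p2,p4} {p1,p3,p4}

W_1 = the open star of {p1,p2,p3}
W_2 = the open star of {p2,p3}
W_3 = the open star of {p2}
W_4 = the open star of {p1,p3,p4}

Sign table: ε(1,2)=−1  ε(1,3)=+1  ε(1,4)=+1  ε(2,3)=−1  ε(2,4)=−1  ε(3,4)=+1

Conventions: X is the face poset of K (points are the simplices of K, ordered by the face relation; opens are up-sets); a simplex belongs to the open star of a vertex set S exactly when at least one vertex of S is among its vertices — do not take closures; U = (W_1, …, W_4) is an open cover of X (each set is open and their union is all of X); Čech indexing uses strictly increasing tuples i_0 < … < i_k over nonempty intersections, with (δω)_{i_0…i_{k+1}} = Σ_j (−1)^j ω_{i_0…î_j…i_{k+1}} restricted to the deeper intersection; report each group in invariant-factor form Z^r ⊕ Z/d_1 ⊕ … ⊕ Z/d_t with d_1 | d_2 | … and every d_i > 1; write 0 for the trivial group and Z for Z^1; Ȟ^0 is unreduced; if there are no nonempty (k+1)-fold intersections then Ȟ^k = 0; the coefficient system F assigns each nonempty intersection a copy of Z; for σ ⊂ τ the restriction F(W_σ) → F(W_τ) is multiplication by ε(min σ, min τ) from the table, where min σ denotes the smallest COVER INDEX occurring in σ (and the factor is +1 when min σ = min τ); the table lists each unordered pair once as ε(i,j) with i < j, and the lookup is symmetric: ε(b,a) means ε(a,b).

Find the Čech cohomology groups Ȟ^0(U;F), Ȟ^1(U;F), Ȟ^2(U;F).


Ȟ^0 ≅ Z, Ȟ^1 ≅ 0, Ȟ^2 ≅ 0

intersection data:
  W1={{p1},{p2},{p3},{p1,p2},{p1,p3},{p1,p4},{p2,p3},{p2,p4},{p3,p4},{p1,p2,p4},{p1,p3,p4}} W2={{p2},{p3},{p1,p2},{p1,p3},{p2,p3},{p2,p4},{p3,p4},{p1,p2,p4},{p1,p3,p4}} W3={{p2},{p1,p2},{p2,p3},{p2,p4},{p1,p2,p4}} W4={{p1},{p3},{p4},{p1,p2},{p1,p3},{p1,p4},{p2,p3},{p2,p4},{p3,p4},{p1,p2,p4},{p1,p3,p4}}
  W12={{p2},{p3},{p1,p2},{p1,p3},{p2,p3},{p2,p4},{p3,p4},{p1,p2,p4},{p1,p3,p4}} W13={{p2},{p1,p2},{p2,p3},{p2,p4},{p1,p2,p4}} W14={{p1},{p3},{p1,p2},{p1,p3},{p1,p4},{p2,p3},{p2,p4},{p3,p4},{p1,p2,p4},{p1,p3,p4}} W23={{p2},{p1,p2},{p2,p3},{p2,p4},{p1,p2,p4}} W24={{p3},{p1,p2},{p1,p3},{p2,p3},{p2,p4},{p3,p4},{p1,p2,p4},{p1,p3,p4}} W34={{p1,p2},{p2,p3},{p2,p4},{p1,p2,p4}}
  W123={{p2},{p1,p2},{p2,p3},{p2,p4},{p1,p2,p4}} W124={{p3},{p1,p2},{p1,p3},{p2,p3},{p2,p4},{p3,p4},{p1,p2,p4},{p1,p3,p4}} W134={{p1,p2},{p2,p3},{p2,p4},{p1,p2,p4}} W234={{p1,p2},{p2,p3},{p2,p4},{p1,p2,p4}}
  W1234={{p1,p2},{p2,p3},{p2,p4},{p1,p2,p4}}
C dims 4,6,4,1; δ0: rk 3, SNF 1^3; δ1: rk 3, SNF 1^3; δ2: rk 1, SNF 1^1
Ȟ^0 = (4 − 3) − 0 = 1, so Ȟ^0 ≅ Z
Ȟ^1 = (6 − 3) − 3 = 0, so Ȟ^1 ≅ 0
Ȟ^2 = (4 − 1) − 3 = 0, so Ȟ^2 ≅ 0


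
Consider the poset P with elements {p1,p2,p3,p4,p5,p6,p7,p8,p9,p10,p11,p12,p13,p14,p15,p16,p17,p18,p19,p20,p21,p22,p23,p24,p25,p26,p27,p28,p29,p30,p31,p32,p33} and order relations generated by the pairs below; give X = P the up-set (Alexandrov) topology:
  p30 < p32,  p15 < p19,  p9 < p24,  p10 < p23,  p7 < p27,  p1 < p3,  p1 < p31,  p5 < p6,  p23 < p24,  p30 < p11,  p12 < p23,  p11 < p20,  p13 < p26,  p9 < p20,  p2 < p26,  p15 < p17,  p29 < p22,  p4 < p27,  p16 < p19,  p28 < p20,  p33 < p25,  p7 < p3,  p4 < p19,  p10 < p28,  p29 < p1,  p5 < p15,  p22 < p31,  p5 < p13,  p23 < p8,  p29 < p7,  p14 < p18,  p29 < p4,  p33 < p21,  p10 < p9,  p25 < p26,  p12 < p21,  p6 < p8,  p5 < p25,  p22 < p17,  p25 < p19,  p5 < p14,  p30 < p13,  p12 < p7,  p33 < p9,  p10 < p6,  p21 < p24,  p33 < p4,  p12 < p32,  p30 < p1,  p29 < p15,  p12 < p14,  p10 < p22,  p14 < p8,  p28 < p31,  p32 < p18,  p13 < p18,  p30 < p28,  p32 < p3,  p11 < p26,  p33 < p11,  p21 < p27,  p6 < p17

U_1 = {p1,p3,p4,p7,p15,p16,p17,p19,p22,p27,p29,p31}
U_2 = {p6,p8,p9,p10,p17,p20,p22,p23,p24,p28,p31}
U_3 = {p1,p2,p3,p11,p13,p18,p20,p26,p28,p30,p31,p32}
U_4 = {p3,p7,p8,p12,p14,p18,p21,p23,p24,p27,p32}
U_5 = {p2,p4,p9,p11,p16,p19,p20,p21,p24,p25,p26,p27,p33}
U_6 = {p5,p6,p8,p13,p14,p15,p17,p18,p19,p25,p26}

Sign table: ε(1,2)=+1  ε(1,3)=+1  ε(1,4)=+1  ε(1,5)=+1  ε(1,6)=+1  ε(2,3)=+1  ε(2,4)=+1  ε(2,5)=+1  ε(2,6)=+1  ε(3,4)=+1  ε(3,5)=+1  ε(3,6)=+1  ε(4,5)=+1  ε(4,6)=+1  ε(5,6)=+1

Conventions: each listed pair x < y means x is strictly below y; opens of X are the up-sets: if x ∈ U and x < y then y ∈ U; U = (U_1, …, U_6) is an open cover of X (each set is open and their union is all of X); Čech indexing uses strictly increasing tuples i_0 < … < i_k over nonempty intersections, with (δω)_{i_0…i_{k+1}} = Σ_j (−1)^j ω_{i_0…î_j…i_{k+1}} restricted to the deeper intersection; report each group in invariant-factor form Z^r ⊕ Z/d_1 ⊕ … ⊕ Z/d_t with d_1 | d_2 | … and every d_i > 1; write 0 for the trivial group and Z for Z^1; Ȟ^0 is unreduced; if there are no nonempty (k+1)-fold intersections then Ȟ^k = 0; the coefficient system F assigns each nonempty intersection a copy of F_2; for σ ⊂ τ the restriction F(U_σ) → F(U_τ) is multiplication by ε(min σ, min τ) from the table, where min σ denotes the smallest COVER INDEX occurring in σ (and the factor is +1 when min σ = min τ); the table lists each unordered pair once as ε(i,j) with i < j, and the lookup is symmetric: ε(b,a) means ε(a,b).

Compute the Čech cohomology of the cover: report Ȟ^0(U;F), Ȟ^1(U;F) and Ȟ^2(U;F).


Ȟ^0 ≅ Z/2, Ȟ^1 ≅ Z/2 and Ȟ^2 ≅ Z/2

cover nerve:
  U12={p17,p22,p31} U13={p1,p3,p31} U14={p3,p7,p27} U15={p4,p16,p19,p27} U16={p15,p17,p19} U23={p20,p28,p31} U24={p8,p23,p24} U25={p9,p20,p24} U26={p6,p8,p17} U34={p3,p18,p32} U35={p2,p11,p20,p26} U36={p13,p18,p26} U45={p21,p24,p27} U46={p8,p14,p18} U56={p19,p25,p26}
  U123={p31} U126={p17} U134={p3} U145={p27} U156={p19} U235={p20} U245={p24} U246={p8} U346={p18} U356={p26}
C dims 6,15,10; δ0: rk_F2 5; δ1: rk_F2 9
Ȟ^0: (6−5)−0=1 ⇒ Z/2
Ȟ^1: (15−9)−5=1 ⇒ Z/2
Ȟ^2: (10−0)−9=1 ⇒ Z/2


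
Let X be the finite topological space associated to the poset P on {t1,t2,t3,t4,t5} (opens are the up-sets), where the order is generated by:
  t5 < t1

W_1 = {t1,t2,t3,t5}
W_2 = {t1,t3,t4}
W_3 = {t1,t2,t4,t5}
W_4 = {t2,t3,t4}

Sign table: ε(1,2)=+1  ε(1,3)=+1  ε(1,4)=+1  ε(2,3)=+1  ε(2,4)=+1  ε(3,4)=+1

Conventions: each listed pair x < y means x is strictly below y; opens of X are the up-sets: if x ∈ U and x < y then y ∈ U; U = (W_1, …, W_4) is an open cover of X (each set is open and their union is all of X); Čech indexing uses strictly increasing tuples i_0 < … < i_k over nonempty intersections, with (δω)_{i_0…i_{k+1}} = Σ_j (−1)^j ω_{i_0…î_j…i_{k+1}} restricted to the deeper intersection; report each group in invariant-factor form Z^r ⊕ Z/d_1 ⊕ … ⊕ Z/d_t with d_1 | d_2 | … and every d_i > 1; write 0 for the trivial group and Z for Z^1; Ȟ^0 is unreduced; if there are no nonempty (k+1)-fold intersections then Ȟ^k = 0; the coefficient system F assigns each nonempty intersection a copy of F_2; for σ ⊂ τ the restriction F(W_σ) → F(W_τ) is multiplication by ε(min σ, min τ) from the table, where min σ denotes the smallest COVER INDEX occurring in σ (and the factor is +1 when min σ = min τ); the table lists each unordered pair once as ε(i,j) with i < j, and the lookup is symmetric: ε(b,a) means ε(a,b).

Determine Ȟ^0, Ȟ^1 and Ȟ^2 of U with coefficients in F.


cover nerve:
  W12={t1,t3} W13={t1,t2,t5} W14={t2,t3} W23={t1,t4} W24={t3,t4} W34={t2,t4}
  W123={t1} W124={t3} W134={t2} W234={t4}
C dims 4,6,4; δ0: rk_F2 3; δ1: rk_F2 3
Ȟ^0: (4−3)−0=1 ⇒ Z/2
Ȟ^1: (6−3)−3=0 ⇒ 0
Ȟ^2: (4−0)−3=1 ⇒ Z/2

Ȟ^0 = Z/2, Ȟ^1 = 0, Ȟ^2 = Z/2


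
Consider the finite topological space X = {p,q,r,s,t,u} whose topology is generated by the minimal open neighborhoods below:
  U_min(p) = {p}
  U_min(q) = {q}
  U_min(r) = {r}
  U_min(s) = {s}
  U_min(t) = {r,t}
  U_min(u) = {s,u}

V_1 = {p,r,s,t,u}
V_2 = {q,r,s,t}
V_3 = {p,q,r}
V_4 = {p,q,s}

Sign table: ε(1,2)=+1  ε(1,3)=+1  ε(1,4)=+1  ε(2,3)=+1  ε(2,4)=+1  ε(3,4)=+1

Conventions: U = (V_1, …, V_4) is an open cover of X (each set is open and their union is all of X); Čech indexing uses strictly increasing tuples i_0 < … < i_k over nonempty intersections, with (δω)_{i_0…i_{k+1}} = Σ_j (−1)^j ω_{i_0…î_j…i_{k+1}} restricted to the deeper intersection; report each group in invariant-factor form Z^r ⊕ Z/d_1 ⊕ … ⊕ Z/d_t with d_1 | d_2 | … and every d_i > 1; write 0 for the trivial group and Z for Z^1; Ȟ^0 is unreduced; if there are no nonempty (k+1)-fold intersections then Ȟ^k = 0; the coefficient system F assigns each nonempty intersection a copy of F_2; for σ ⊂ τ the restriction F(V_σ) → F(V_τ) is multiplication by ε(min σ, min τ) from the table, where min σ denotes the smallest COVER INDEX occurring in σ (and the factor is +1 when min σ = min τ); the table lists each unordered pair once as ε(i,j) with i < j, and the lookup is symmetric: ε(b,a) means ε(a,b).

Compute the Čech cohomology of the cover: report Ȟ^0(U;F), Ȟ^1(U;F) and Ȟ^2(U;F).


Ȟ^0 ≅ Z/2,  Ȟ^1 ≅ 0,  Ȟ^2 ≅ Z/2

nerve simplices:
  V12={r,s,t} V13={p,r} V14={p,s} V23={q,r} V24={q,s} V34={p,q}
  V123={r} V124={s} V134={p} V234={q}
C dims 4,6,4; δ0: rk_F2 3; δ1: rk_F2 3
degree 0: 4−3−0 = 1 → Ȟ^0 ≅ Z/2
degree 1: 6−3−3 = 0 → Ȟ^1 ≅ 0
degree 2: 4−0−3 = 1 → Ȟ^2 ≅ Z/2


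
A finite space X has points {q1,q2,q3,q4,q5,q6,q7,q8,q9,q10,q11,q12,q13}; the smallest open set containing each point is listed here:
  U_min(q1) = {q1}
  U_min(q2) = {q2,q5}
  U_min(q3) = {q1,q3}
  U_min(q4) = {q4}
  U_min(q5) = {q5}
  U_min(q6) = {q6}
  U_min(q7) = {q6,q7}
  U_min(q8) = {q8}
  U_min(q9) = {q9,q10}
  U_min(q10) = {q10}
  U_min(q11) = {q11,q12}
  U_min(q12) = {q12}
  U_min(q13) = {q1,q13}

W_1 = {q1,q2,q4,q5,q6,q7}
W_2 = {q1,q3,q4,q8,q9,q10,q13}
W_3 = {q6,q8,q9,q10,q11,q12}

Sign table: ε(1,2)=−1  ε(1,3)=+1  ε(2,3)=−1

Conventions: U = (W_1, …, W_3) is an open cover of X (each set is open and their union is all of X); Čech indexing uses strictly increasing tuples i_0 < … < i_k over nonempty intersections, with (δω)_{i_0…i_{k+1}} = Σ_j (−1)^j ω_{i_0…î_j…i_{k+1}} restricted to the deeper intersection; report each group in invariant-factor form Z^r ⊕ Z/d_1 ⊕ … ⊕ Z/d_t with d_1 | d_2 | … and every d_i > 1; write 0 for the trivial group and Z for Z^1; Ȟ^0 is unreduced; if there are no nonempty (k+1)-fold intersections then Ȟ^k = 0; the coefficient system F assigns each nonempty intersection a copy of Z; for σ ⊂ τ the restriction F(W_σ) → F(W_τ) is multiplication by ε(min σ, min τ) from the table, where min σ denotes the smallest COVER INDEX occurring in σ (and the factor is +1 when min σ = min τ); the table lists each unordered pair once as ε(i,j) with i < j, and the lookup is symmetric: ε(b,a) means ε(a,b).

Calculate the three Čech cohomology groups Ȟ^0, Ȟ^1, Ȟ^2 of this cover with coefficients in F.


cover nerve:
  W12={q1,q4} W13={q6} W23={q8,q9,q10}
C dims 3,3; δ0: rk 2, SNF 1^2
Ȟ^0: (3−2)−0=1 ⇒ Z
Ȟ^1: (3−0)−2=1 ⇒ Z
Ȟ^2: (0−0)−0=0 ⇒ 0

Ȟ^0 ≅ Z,  Ȟ^1 ≅ Z,  Ȟ^2 ≅ 0


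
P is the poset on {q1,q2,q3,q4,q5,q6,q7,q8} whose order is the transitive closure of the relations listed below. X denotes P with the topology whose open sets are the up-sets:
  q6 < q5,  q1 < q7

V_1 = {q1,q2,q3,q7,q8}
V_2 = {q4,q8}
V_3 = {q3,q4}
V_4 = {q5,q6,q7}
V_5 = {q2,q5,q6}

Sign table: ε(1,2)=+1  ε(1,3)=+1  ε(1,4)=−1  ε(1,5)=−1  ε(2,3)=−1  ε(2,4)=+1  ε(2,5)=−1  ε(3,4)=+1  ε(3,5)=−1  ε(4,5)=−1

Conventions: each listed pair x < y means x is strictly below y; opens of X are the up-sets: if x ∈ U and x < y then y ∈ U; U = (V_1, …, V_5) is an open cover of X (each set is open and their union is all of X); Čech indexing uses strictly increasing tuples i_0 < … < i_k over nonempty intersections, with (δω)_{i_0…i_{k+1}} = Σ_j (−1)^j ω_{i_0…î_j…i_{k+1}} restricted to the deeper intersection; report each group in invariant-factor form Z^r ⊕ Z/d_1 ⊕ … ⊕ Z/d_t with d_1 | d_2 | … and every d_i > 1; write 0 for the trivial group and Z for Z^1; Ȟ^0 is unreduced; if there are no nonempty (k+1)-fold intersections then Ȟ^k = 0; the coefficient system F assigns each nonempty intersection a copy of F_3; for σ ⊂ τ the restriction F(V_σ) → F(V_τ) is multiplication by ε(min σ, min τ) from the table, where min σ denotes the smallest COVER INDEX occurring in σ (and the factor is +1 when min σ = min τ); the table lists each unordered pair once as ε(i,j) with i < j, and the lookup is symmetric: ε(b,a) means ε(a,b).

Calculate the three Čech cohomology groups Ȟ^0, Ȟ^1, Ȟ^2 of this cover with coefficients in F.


Ȟ^0 = 0,  Ȟ^1 = Z/3,  Ȟ^2 = 0

intersection data:
  V12={q8} V13={q3} V14={q7} V15={q2} V23={q4} V45={q5,q6}
C dims 5,6; δ0: rk_F3 5
Ȟ^0 = (5 − 5) − 0 = 0, so Ȟ^0 ≅ 0
Ȟ^1 = (6 − 0) − 5 = 1, so Ȟ^1 ≅ Z/3
Ȟ^2 = (0 − 0) − 0 = 0, so Ȟ^2 ≅ 0


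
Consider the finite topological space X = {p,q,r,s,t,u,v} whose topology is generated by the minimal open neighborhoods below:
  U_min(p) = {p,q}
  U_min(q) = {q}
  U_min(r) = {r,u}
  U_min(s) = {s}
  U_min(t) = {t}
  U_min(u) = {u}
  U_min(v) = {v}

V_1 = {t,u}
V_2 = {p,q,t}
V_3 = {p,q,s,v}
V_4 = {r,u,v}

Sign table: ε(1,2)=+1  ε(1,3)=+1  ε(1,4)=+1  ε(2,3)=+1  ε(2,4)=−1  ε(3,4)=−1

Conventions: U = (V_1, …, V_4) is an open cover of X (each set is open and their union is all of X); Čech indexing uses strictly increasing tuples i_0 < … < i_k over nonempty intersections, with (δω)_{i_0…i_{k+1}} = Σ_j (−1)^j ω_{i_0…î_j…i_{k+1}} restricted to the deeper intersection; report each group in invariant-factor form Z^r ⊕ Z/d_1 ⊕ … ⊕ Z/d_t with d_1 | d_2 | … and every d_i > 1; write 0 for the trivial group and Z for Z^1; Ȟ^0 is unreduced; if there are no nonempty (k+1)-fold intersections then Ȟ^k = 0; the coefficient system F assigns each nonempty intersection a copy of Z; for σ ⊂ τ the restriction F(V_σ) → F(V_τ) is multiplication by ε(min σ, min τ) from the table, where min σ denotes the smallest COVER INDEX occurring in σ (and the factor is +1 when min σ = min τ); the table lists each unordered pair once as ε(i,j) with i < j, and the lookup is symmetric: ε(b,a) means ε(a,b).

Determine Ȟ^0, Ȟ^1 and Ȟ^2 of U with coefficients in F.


Ȟ^0 = 0, Ȟ^1 = Z/2 and Ȟ^2 = 0

nonempty overlaps:
  V12={t} V14={u} V23={p,q} V34={v}
C dims 4,4; δ0: rk 4, SNF 1^3·2
degree 0: 4−4−0 = 0 → Ȟ^0 ≅ 0
degree 1: 4−0−4 = 0 plus torsion [2] → Ȟ^1 ≅ Z/2
degree 2: 0−0−0 = 0 → Ȟ^2 ≅ 0


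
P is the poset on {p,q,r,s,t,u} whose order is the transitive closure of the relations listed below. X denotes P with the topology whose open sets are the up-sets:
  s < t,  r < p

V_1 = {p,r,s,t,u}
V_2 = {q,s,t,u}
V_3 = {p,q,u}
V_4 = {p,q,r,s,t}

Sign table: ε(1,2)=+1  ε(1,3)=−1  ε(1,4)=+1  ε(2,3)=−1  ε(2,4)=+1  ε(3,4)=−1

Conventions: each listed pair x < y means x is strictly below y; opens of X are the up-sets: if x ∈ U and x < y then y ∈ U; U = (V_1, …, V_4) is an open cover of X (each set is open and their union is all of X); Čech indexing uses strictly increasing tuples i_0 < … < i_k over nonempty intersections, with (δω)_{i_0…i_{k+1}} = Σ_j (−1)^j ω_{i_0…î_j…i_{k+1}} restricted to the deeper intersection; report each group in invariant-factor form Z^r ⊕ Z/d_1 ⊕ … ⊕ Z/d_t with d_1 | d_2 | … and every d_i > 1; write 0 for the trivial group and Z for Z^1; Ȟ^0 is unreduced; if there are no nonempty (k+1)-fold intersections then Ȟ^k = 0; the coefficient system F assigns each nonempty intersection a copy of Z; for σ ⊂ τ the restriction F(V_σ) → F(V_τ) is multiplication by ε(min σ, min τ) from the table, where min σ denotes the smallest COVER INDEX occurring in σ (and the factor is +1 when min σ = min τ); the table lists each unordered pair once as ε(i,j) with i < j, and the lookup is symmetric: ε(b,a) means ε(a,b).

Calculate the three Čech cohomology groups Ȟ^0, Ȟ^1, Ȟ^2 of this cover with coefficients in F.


nonempty intersections:
  V12={s,t,u} V13={p,u} V14={p,r,s,t} V23={q,u} V24={q,s,t} V34={p,q}
  V123={u} V124={s,t} V134={p} V234={q}
C dims 4,6,4; δ0: rk 3, SNF 1^3; δ1: rk 3, SNF 1^3
Ȟ^0: (4−3)−0=1 ⇒ Z
Ȟ^1: (6−3)−3=0 ⇒ 0
Ȟ^2: (4−0)−3=1 ⇒ Z

Ȟ^0(U;F) ≅ Z, Ȟ^1(U;F) ≅ 0, Ȟ^2(U;F) ≅ Z


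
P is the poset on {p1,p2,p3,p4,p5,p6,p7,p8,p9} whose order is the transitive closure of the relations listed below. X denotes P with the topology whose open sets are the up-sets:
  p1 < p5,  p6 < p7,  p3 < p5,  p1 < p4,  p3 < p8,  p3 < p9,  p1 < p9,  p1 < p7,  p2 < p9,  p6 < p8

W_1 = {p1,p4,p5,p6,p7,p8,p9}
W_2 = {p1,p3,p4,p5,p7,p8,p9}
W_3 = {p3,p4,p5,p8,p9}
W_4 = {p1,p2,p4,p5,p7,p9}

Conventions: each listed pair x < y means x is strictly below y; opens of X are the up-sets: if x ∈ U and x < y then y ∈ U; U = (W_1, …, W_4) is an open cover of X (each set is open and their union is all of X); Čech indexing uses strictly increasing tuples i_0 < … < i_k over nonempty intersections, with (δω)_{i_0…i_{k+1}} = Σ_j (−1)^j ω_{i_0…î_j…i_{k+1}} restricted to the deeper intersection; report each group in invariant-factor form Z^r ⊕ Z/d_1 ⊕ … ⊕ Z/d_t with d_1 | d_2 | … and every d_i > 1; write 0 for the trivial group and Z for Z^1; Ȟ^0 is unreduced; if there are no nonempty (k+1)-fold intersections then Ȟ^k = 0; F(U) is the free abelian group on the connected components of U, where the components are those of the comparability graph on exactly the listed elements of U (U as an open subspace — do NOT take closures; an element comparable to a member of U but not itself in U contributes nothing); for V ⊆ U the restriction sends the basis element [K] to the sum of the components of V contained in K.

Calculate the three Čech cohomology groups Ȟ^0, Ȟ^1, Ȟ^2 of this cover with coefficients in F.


Ȟ^0 ≅ Z,  Ȟ^1 ≅ Z,  Ȟ^2 ≅ 0

nerve simplices:
  W12={p1,p4,p5,p7,p8,p9} W13={p4,p5,p8,p9} W14={p1,p4,p5,p7,p9} W23={p3,p4,p5,p8,p9} W24={p1,p4,p5,p7,p9} W34={p4,p5,p9}
  W123={p4,p5,p8,p9} W124={p1,p4,p5,p7,p9} W134={p4,p5,p9} W234={p4,p5,p9}
  W1234={p4,p5,p9}
components per intersection:
  W1: {p1,p4,p5,p6,p7,p8,p9}
  W2: {p1,p3,p4,p5,p7,p8,p9}
  W3: {p3,p5,p8,p9} {p4}
  W4: {p1,p2,p4,p5,p7,p9}
  W12: {p1,p4,p5,p7,p9} {p8}
  W13: {p4} {p5} {p8} {p9}
  W14: {p1,p4,p5,p7,p9}
  W23: {p3,p5,p8,p9} {p4}
  W24: {p1,p4,p5,p7,p9}
  W34: {p4} {p5} {p9}
  W123: {p4} {p5} {p8} {p9}
  W124: {p1,p4,p5,p7,p9}
  W134: {p4} {p5} {p9}
  W234: {p4} {p5} {p9}
  W1234: {p4} {p5} {p9}
C dims 5,13,11,3; δ0: rk 4, SNF 1^4; δ1: rk 8, SNF 1^8; δ2: rk 3, SNF 1^3
degree 0: 5−4−0 = 1 → Ȟ^0 ≅ Z
degree 1: 13−8−4 = 1 → Ȟ^1 ≅ Z
degree 2: 11−3−8 = 0 → Ȟ^2 ≅ 0


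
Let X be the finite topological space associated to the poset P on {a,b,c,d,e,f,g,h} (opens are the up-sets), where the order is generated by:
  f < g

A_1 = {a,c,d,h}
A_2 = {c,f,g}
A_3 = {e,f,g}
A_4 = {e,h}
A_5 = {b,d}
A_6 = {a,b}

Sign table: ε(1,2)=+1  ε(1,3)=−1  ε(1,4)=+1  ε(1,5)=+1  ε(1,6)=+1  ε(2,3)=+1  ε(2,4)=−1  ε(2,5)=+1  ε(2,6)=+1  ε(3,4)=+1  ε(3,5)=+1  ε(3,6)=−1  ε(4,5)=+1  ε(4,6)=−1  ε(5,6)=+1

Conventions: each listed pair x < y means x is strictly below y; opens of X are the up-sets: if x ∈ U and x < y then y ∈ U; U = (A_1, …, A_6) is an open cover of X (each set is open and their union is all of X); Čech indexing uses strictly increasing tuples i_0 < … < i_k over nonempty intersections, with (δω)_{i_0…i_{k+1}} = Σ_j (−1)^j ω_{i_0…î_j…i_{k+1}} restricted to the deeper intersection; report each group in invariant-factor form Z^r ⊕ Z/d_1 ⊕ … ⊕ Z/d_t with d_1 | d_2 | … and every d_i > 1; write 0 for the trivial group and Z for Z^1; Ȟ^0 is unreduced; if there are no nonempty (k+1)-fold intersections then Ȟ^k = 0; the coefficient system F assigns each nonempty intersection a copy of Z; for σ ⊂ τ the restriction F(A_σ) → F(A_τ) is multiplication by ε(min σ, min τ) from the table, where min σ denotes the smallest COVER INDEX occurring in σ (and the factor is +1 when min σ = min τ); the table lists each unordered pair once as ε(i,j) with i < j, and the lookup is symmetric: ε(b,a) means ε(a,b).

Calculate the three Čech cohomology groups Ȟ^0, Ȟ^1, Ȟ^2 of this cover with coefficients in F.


Ȟ^0 = Z, Ȟ^1 = Z^2, Ȟ^2 = 0

intersection data:
  A12={c} A14={h} A15={d} A16={a} A23={f,g} A34={e} A56={b}
C dims 6,7; δ0: rk 5, SNF 1^5
Ȟ^0 = (6 − 5) − 0 = 1, so Ȟ^0 ≅ Z
Ȟ^1 = (7 − 0) − 5 = 2, so Ȟ^1 ≅ Z^2
Ȟ^2 = (0 − 0) − 0 = 0, so Ȟ^2 ≅ 0


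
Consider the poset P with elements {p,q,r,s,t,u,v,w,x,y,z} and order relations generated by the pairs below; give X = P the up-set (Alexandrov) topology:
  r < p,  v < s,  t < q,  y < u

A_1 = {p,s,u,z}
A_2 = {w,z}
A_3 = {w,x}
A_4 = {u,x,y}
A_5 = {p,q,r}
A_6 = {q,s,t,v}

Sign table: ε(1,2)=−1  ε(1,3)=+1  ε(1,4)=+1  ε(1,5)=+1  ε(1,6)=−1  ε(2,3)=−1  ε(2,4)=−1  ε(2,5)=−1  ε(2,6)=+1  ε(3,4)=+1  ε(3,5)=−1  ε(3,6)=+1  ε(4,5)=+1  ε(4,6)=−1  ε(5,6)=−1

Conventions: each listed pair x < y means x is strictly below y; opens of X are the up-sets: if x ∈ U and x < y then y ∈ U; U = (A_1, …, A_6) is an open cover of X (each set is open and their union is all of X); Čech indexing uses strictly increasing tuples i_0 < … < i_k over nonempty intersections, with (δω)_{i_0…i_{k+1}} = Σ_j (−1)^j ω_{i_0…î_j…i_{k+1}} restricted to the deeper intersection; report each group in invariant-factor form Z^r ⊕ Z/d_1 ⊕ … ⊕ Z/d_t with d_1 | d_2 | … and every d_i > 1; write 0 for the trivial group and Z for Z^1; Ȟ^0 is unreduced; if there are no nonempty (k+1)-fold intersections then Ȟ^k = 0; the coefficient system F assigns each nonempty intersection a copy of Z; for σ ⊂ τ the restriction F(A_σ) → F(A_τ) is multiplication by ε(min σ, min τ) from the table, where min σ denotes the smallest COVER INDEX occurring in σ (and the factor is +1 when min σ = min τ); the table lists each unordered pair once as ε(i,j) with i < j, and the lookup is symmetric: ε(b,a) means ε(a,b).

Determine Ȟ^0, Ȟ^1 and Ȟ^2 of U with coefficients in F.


nonempty overlaps:
  A12={z} A14={u} A15={p} A16={s} A23={w} A34={x} A56={q}
C dims 6,7; δ0: rk 5, SNF 1^5
degree 0: 6−5−0 = 1 → Ȟ^0 ≅ Z
degree 1: 7−0−5 = 2 → Ȟ^1 ≅ Z^2
degree 2: 0−0−0 = 0 → Ȟ^2 ≅ 0

Ȟ^0 ≅ Z, Ȟ^1 ≅ Z^2, Ȟ^2 ≅ 0


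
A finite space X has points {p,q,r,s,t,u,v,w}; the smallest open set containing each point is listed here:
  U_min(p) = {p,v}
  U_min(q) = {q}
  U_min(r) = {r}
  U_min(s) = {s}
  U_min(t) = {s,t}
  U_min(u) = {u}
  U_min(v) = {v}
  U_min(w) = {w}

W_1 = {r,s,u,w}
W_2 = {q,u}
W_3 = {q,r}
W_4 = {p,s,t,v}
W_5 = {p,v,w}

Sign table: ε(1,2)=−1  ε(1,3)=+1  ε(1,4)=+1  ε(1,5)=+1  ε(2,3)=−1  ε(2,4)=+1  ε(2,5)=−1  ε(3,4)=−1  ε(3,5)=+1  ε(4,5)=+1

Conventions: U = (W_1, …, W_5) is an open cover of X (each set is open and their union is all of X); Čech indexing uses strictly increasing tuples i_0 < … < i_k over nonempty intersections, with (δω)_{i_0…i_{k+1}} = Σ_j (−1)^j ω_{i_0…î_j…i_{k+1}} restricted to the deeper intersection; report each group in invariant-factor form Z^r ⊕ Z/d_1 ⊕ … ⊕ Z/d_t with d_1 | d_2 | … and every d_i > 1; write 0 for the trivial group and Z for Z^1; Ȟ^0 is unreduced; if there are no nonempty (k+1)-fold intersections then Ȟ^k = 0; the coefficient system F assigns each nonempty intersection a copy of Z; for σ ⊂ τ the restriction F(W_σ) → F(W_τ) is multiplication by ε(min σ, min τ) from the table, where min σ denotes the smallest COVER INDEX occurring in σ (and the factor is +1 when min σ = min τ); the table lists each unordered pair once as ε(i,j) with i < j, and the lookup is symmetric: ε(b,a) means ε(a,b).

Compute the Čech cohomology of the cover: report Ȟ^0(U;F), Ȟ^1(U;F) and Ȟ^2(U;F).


Ȟ^0(U;F) ≅ Z, Ȟ^1(U;F) ≅ Z^2 and Ȟ^2(U;F) ≅ 0

intersection data:
  W12={u} W13={r} W14={s} W15={w} W23={q} W45={p,v}
C dims 5,6; δ0: rk 4, SNF 1^4
Ȟ^0 = (5 − 4) − 0 = 1, so Ȟ^0 ≅ Z
Ȟ^1 = (6 − 0) − 4 = 2, so Ȟ^1 ≅ Z^2
Ȟ^2 = (0 − 0) − 0 = 0, so Ȟ^2 ≅ 0


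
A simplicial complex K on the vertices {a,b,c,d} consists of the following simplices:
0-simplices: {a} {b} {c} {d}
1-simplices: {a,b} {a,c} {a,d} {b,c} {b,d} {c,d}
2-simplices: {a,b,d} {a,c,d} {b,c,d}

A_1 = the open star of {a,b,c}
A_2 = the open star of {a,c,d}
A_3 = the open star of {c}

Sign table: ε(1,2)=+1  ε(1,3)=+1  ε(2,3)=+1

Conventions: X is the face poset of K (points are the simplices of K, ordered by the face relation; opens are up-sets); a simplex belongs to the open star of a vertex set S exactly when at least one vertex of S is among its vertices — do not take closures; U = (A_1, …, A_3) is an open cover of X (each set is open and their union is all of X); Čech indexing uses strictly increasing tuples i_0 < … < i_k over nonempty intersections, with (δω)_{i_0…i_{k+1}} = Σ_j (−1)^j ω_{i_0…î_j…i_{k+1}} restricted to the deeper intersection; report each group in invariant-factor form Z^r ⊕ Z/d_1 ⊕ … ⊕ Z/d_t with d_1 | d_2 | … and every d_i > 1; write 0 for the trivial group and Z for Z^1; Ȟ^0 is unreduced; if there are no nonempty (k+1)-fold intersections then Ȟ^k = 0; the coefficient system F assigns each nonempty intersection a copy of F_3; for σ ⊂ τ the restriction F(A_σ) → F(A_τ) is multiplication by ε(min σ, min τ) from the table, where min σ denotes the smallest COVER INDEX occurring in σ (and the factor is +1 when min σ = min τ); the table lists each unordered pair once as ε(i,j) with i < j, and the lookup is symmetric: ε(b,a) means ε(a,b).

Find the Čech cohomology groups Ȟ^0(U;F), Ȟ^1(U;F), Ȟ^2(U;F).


nerve simplices:
  A1={{a},{b},{c},{a,b},{a,c},{a,d},{b,c},{b,d},{c,d},{a,b,d},{a,c,d},{b,c,d}} A2={{a},{c},{d},{a,b},{a,c},{a,d},{b,c},{b,d},{c,d},{a,b,d},{a,c,d},{b,c,d}} A3={{c},{a,c},{b,c},{c,d},{a,c,d},{b,c,d}}
  A12={{a},{c},{a,b},{a,c},{a,d},{b,c},{b,d},{c,d},{a,b,d},{a,c,d},{b,c,d}} A13={{c},{a,c},{b,c},{c,d},{a,c,d},{b,c,d}} A23={{c},{a,c},{b,c},{c,d},{a,c,d},{b,c,d}}
  A123={{c},{a,c},{b,c},{c,d},{a,c,d},{b,c,d}}
C dims 3,3,1; δ0: rk_F3 2; δ1: rk_F3 1
degree 0: 3−2−0 = 1 → Ȟ^0 ≅ Z/3
degree 1: 3−1−2 = 0 → Ȟ^1 ≅ 0
degree 2: 1−0−1 = 0 → Ȟ^2 ≅ 0

Ȟ^0 ≅ Z/3,  Ȟ^1 ≅ 0,  Ȟ^2 ≅ 0


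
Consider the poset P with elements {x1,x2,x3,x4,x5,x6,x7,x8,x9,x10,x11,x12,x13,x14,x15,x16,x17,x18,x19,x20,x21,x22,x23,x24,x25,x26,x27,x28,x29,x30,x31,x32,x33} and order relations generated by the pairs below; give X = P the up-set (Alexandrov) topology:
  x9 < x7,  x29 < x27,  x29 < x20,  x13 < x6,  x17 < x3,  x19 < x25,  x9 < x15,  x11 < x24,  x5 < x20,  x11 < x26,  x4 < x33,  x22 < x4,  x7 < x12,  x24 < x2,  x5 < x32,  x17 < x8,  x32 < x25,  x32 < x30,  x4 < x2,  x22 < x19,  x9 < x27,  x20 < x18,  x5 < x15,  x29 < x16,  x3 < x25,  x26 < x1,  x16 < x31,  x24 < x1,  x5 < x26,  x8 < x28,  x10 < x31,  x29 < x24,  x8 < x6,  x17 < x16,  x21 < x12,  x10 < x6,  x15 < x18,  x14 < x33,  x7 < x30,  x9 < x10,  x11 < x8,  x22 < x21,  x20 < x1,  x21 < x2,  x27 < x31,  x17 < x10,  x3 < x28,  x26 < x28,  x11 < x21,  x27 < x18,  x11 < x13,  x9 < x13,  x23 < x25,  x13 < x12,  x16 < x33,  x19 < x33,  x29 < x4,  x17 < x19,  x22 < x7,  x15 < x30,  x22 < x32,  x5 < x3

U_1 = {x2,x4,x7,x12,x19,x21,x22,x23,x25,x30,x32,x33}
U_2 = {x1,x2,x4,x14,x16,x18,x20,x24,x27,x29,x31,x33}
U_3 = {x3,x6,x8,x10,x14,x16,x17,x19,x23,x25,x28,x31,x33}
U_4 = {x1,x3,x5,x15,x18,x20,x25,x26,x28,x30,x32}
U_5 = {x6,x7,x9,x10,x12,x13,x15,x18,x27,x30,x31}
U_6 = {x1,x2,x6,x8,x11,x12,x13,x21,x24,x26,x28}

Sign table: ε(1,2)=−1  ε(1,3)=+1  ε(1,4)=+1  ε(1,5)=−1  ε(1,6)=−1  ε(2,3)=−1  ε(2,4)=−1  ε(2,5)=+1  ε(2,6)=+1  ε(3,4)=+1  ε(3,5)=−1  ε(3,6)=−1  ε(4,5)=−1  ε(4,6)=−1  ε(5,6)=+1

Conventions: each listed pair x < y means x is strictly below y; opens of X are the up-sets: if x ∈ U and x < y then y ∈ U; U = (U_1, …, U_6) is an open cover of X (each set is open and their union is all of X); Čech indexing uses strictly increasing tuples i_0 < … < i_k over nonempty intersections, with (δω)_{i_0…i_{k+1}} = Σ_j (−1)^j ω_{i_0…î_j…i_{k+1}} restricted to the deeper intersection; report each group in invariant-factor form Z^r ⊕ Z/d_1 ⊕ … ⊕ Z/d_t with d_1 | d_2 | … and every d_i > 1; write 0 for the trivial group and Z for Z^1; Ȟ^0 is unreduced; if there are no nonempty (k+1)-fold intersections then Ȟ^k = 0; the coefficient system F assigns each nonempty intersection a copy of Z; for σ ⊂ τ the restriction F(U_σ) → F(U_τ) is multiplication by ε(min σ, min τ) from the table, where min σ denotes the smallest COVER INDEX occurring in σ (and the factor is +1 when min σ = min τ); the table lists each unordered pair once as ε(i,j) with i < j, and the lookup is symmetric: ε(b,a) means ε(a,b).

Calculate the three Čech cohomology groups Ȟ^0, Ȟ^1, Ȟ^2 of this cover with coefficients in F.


nerve of the cover:
  U12={x2,x4,x33} U13={x19,x23,x25,x33} U14={x25,x30,x32} U15={x7,x12,x30} U16={x2,x12,x21} U23={x14,x16,x31,x33} U24={x1,x18,x20} U25={x18,x27,x31} U26={x1,x2,x24} U34={x3,x25,x28} U35={x6,x10,x31} U36={x6,x8,x28} U45={x15,x18,x30} U46={x1,x26,x28} U56={x6,x12,x13}
  U123={x33} U126={x2} U134={x25} U145={x30} U156={x12} U235={x31} U245={x18} U246={x1} U346={x28} U356={x6}
C dims 6,15,10; δ0: rk 5, SNF 1^5; δ1: rk 10, SNF 1^9·2
Ȟ^0 = (6 − 5) − 0 = 1, so Ȟ^0 ≅ Z
Ȟ^1 = (15 − 10) − 5 = 0, so Ȟ^1 ≅ 0
Ȟ^2 = (10 − 0) − 10 = 0 plus torsion [2], so Ȟ^2 ≅ Z/2

Ȟ^0(U;F) ≅ Z, Ȟ^1(U;F) ≅ 0, Ȟ^2(U;F) ≅ Z/2


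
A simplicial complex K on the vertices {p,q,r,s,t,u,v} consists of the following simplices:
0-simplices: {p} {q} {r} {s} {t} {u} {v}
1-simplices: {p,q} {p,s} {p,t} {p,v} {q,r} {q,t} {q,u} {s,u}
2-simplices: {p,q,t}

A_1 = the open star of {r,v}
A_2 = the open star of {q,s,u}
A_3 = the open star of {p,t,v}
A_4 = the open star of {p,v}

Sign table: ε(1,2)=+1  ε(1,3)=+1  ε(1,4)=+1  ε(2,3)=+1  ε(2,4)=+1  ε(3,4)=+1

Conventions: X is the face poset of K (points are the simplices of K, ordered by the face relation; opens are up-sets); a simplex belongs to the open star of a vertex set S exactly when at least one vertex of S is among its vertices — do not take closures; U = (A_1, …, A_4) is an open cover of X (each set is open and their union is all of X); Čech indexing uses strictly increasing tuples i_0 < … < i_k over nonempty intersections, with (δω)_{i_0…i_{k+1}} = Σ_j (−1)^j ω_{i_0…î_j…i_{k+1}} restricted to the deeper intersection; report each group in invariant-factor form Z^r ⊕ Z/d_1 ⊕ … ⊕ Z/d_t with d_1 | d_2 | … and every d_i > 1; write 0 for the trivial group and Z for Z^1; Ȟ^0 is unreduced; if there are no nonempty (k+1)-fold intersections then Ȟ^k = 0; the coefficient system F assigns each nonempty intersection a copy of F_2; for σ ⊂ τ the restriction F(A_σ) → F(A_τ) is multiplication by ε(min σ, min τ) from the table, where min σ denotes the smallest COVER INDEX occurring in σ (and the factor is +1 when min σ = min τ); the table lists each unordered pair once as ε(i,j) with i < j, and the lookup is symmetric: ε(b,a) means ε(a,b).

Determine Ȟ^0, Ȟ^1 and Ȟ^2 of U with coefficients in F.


Ȟ^0 = Z/2, Ȟ^1 = Z/2 and Ȟ^2 = 0

cover nerve:
  A1={{r},{v},{p,v},{q,r}} A2={{q},{s},{u},{p,q},{p,s},{q,r},{q,t},{q,u},{s,u},{p,q,t}} A3={{p},{t},{v},{p,q},{p,s},{p,t},{p,v},{q,t},{p,q,t}} A4={{p},{v},{p,q},{p,s},{p,t},{p,v},{p,q,t}}
  A12={{q,r}} A13={{v},{p,v}} A14={{v},{p,v}} A23={{p,q},{p,s},{q,t},{p,q,t}} A24={{p,q},{p,s},{p,q,t}} A34={{p},{v},{p,q},{p,s},{p,t},{p,v},{p,q,t}}
  A134={{v},{p,v}} A234={{p,q},{p,s},{p,q,t}}
C dims 4,6,2; δ0: rk_F2 3; δ1: rk_F2 2
Ȟ^0: (4−3)−0=1 ⇒ Z/2
Ȟ^1: (6−2)−3=1 ⇒ Z/2
Ȟ^2: (2−0)−2=0 ⇒ 0


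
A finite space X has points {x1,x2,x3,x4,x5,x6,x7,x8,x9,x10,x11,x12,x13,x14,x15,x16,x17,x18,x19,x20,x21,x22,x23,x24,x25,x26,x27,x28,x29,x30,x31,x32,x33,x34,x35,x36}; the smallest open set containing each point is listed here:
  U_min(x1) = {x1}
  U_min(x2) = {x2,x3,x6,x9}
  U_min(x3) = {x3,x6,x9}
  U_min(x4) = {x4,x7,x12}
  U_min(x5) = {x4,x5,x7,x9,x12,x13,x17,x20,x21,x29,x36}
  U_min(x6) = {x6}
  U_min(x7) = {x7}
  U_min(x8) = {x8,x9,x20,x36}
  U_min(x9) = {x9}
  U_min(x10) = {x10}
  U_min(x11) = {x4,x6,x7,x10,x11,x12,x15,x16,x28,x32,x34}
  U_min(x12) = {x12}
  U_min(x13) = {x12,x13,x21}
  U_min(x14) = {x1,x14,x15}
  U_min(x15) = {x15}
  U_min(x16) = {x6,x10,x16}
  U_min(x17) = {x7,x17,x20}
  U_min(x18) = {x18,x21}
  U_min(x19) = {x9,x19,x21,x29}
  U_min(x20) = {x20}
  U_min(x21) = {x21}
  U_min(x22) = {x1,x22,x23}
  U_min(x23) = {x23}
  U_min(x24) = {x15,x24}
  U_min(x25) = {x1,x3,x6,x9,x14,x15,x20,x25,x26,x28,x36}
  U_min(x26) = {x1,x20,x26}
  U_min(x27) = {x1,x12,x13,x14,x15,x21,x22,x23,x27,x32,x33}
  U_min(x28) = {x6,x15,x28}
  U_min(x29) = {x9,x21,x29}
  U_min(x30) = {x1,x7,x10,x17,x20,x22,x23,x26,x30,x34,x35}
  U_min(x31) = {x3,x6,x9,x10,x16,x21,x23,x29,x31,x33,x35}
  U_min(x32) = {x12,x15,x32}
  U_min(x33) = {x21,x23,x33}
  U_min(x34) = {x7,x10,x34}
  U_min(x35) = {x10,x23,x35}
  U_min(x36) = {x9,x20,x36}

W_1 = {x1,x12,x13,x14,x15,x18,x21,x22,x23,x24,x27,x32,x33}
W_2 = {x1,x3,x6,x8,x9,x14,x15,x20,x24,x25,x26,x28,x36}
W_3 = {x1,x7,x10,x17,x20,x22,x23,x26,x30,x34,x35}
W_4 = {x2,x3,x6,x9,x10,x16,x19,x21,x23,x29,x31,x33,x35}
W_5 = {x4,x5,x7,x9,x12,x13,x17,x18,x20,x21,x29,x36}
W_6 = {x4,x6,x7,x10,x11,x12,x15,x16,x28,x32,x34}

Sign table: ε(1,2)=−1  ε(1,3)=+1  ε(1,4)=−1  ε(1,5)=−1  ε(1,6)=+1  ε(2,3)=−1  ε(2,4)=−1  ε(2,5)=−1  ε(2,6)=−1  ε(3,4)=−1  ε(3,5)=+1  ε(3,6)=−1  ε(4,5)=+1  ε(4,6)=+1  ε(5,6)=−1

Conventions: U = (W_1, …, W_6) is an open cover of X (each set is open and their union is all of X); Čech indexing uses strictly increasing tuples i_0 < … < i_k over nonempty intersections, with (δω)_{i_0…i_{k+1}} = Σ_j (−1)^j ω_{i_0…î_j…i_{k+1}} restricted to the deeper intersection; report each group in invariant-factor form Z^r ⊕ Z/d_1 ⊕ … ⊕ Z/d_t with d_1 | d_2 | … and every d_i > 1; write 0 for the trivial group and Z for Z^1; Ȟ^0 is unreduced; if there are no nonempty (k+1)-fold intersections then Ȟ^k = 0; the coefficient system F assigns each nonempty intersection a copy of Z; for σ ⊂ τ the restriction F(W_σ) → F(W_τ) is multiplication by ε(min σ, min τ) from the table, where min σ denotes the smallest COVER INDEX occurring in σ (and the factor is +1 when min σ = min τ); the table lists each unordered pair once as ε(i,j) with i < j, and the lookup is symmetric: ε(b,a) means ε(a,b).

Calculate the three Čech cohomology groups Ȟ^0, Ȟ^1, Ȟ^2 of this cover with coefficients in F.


nerve of the cover:
  W12={x1,x14,x15,x24} W13={x1,x22,x23} W14={x21,x23,x33} W15={x12,x13,x18,x21} W16={x12,x15,x32} W23={x1,x20,x26} W24={x3,x6,x9} W25={x9,x20,x36} W26={x6,x15,x28} W34={x10,x23,x35} W35={x7,x17,x20} W36={x7,x10,x34} W45={x9,x21,x29} W46={x6,x10,x16} W56={x4,x7,x12}
  W123={x1} W126={x15} W134={x23} W145={x21} W156={x12} W235={x20} W245={x9} W246={x6} W346={x10} W356={x7}
C dims 6,15,10; δ0: rk 6, SNF 1^5·2; δ1: rk 9, SNF 1^9
Ȟ^0 = (6 − 6) − 0 = 0, so Ȟ^0 ≅ 0
Ȟ^1 = (15 − 9) − 6 = 0 plus torsion [2], so Ȟ^1 ≅ Z/2
Ȟ^2 = (10 − 0) − 9 = 1, so Ȟ^2 ≅ Z

Ȟ^0 = 0, Ȟ^1 = Z/2 and Ȟ^2 = Z
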